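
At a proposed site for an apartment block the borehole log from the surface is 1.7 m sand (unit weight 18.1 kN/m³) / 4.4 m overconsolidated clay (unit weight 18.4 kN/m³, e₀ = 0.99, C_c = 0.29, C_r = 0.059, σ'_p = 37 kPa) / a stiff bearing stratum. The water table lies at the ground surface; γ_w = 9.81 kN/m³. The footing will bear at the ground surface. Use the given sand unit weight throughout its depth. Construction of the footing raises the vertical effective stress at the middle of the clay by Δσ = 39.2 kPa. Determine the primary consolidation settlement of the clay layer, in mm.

S_c ≈ 193 mm

Mid-depth of clay below the ground surface: z = 1.7 + 4.4/2 = 3.9 m.
Total vertical stress at mid-clay: σ_v = 18.1×1.7 + 18.4×2.2 = 71.25 kPa.
Pore pressure: u = 9.81×(3.9 − 0) = 38.259 kPa.
Initial effective stress: σ'_0 = σ_v − u = 71.25 − 38.259 = 32.991 kPa.
Final effective stress: σ'_f = 32.991 + 39.2 = 72.191 kPa.
σ'_f = 72.191 > σ'_p = 37 kPa, so the stress path crosses the preconsolidation pressure — recompression up to σ'_p, then virgin compression beyond:
S_c = H/(1+e₀)·[C_r·log₁₀(σ'_p/σ'_0) + C_c·log₁₀(σ'_f/σ'_p)]
    = 4.4/1.99 × [0.059×log₁₀(37/32.991) + 0.29×log₁₀(72.191/37)]
    = 2.2111 × [0.0029386 + 0.084182] = 0.1926 m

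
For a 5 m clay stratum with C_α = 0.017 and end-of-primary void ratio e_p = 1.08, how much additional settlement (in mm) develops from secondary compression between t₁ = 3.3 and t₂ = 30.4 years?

Secondary compression: S_s = C_α·H/(1+e_p)·log₁₀(t₂/t₁)
S_s = 0.017×5/(1+1.08)×log₁₀(30.4/3.3)
    = 0.04087 × 0.9644 = 0.03941 m

S_s ≈ 39.4 mm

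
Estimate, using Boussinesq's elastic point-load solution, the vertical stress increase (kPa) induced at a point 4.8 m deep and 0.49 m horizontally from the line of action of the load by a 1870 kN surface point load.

Δσ_z ≈ 37.8 kPa

Boussinesq vertical stress below a point load on an elastic half-space:
Δσ_z = 3P/(2πz²) · [1 + (r/z)²]^(−5/2)
r/z = 0.49/4.8 = 0.10208; [1+(r/z)²]^(−5/2) = 0.97442.
Δσ_z = 3×1870/(2π×4.8²) × 0.97442 = 38.753 × 0.97442 = 37.76 kPa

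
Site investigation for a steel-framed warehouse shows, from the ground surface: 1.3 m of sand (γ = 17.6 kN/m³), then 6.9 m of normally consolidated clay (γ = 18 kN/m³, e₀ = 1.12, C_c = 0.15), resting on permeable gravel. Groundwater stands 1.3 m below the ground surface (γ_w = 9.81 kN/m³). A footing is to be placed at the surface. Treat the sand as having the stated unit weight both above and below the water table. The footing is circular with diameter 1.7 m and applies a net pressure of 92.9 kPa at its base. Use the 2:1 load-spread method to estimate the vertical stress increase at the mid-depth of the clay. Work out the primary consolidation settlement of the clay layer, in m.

S_c ≈ 0.0252 m

Mid-depth of clay below the ground surface: z = 1.3 + 6.9/2 = 4.75 m.
Total vertical stress at mid-clay: σ_v = 17.6×1.3 + 18×3.45 = 84.98 kPa.
Pore pressure: u = 9.81×(4.75 − 1.3) = 33.845 kPa.
Initial effective stress: σ'_0 = σ_v − u = 84.98 − 33.845 = 51.135 kPa.
Stress increase at mid-clay by the 2:1 spreading method:
Δσ ≈ qD²/(D+z)² = 92.9×1.7²/(1.7+4.75)² = 6.4535 kPa
Final effective stress: σ'_f = σ'_0 + Δσ = 51.135 + 6.4535 = 57.588 kPa.
Normally consolidated clay, so the full stress increment lies on the virgin compression line:
S_c = C_c·H/(1+e₀)·log₁₀(σ'_f/σ'_0) = 0.15×6.9/(1+1.12)×log₁₀(57.588/51.135)
    = 0.48821 × 0.051614 = 0.0252 m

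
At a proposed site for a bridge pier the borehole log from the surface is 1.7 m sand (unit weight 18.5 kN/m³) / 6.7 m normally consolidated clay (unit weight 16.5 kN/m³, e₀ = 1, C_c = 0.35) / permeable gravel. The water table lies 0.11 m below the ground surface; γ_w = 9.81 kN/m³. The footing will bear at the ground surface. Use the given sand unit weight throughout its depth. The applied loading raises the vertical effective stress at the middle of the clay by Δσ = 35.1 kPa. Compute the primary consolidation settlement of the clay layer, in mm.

S_c ≈ 331 mm

Mid-depth of clay below the ground surface: z = 1.7 + 6.7/2 = 5.05 m.
Total vertical stress at mid-clay: σ_v = 18.5×1.7 + 16.5×3.35 = 86.725 kPa.
Pore pressure: u = 9.81×(5.05 − 0.11) = 48.461 kPa.
Initial effective stress: σ'_0 = σ_v − u = 86.725 − 48.461 = 38.264 kPa.
Final effective stress: σ'_f = σ'_0 + Δσ = 38.264 + 35.1 = 73.364 kPa.
Normally consolidated clay, so the full stress increment lies on the virgin compression line:
S_c = C_c·H/(1+e₀)·log₁₀(σ'_f/σ'_0) = 0.35×6.7/(1+1)×log₁₀(73.364/38.264)
    = 1.1725 × 0.28269 = 0.3315 m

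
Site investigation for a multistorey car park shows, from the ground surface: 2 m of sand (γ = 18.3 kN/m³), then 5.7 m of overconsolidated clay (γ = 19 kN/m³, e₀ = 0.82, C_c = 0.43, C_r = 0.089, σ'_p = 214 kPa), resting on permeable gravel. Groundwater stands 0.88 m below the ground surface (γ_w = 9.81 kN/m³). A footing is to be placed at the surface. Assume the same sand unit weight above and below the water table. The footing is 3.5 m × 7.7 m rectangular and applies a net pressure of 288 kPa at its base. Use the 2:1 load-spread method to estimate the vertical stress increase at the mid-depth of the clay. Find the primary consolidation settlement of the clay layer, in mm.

Mid-depth of clay below the ground surface: z = 2 + 5.7/2 = 4.85 m.
Total vertical stress at mid-clay: σ_v = 18.3×2 + 19×2.85 = 90.75 kPa.
Pore pressure: u = 9.81×(4.85 − 0.88) = 38.946 kPa.
Initial effective stress: σ'_0 = σ_v − u = 90.75 − 38.946 = 51.804 kPa.
Stress increase at mid-clay by the 2:1 spreading method:
Δσ = qBL/((B+z)(L+z)) = 288×3.5×7.7/((3.5+4.85)(7.7+4.85)) = 74.066 kPa
Final effective stress: σ'_f = 51.804 + 74.066 = 125.87 kPa.
σ'_f = 125.87 ≤ σ'_p = 214 kPa, so the clay remains overconsolidated and only the recompression index applies:
S_c = C_r·H/(1+e₀)·log₁₀(σ'_f/σ'_0) = 0.089×5.7/1.82×log₁₀(125.87/51.804)
    = 0.27874 × 0.38556 = 0.1075 m

S_c ≈ 107 mm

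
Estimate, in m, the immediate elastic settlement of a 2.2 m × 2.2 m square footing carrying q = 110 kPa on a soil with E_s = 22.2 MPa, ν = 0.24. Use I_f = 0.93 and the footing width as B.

Immediate (elastic) settlement: S_e = q·B·(1−ν²)/E_s · I_f.
E_s = 22.2 MPa = 22200 kPa.
S_e = 110 × 2.2 × (1 − 0.24²) / 22200 × 0.93
    = 110 × 2.2 × 0.9424 / 22200 × 0.93
    = 0.009554 m

S_e ≈ 0.00955 m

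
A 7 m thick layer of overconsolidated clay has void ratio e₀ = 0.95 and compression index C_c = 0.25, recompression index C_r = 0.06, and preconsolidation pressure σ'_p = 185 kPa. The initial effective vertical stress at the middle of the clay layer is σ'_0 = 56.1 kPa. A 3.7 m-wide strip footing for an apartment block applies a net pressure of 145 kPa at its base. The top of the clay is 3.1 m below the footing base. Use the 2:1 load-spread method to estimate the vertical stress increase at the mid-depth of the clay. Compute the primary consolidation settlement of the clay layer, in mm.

S_c ≈ 61.4 mm

Mid-depth of clay below the footing base: z = 3.1 + 7/2 = 6.6 m.
Stress increase at mid-clay by the 2:1 spreading method:
Δσ = qB/(B+z) = 145×3.7/(3.7+6.6) = 52.087 kPa
Final effective stress: σ'_f = 56.1 + 52.087 = 108.19 kPa.
σ'_f = 108.19 ≤ σ'_p = 185 kPa, so the clay remains overconsolidated and only the recompression index applies:
S_c = C_r·H/(1+e₀)·log₁₀(σ'_f/σ'_0) = 0.06×7/1.95×log₁₀(108.19/56.1)
    = 0.21538 × 0.28522 = 0.06143 m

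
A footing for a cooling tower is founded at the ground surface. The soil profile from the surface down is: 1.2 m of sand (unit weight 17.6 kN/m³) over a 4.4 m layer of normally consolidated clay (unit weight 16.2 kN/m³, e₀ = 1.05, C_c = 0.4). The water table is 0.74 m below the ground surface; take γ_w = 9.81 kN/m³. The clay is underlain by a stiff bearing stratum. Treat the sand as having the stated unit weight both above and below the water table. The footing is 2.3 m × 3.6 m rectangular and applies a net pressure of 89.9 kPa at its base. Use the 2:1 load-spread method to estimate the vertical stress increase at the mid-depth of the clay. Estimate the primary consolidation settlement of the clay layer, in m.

Mid-depth of clay below the ground surface: z = 1.2 + 4.4/2 = 3.4 m.
Total vertical stress at mid-clay: σ_v = 17.6×1.2 + 16.2×2.2 = 56.76 kPa.
Pore pressure: u = 9.81×(3.4 − 0.74) = 26.095 kPa.
Initial effective stress: σ'_0 = σ_v − u = 56.76 − 26.095 = 30.665 kPa.
Stress increase at mid-clay by the 2:1 spreading method:
Δσ = qBL/((B+z)(L+z)) = 89.9×2.3×3.6/((2.3+3.4)(3.6+3.4)) = 18.656 kPa
Final effective stress: σ'_f = σ'_0 + Δσ = 30.665 + 18.656 = 49.321 kPa.
Normally consolidated clay, so the full stress increment lies on the virgin compression line:
S_c = C_c·H/(1+e₀)·log₁₀(σ'_f/σ'_0) = 0.4×4.4/(1+1.05)×log₁₀(49.321/30.665)
    = 0.85854 × 0.20639 = 0.1772 m

S_c ≈ 0.177 m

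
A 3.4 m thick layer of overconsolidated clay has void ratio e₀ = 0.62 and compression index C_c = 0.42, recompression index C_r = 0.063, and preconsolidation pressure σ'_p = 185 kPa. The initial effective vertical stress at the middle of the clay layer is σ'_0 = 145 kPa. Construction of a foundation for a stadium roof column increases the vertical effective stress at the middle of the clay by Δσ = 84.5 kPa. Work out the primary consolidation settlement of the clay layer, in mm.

S_c ≈ 96.5 mm

Final effective stress: σ'_f = 145 + 84.5 = 229.5 kPa.
σ'_f = 229.5 > σ'_p = 185 kPa, so the stress path crosses the preconsolidation pressure — recompression up to σ'_p, then virgin compression beyond:
S_c = H/(1+e₀)·[C_r·log₁₀(σ'_p/σ'_0) + C_c·log₁₀(σ'_f/σ'_p)]
    = 3.4/1.62 × [0.063×log₁₀(185/145) + 0.42×log₁₀(229.5/185)]
    = 2.0988 × [0.0066656 + 0.039317] = 0.09651 m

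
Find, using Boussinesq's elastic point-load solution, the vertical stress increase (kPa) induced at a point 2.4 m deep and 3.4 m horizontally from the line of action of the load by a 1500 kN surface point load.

Boussinesq vertical stress below a point load on an elastic half-space:
Δσ_z = 3P/(2πz²) · [1 + (r/z)²]^(−5/2)
r/z = 3.4/2.4 = 1.4167; [1+(r/z)²]^(−5/2) = 0.06378.
Δσ_z = 3×1500/(2π×2.4²) × 0.06378 = 124.34 × 0.06378 = 7.93 kPa

Δσ_z ≈ 7.93 kPa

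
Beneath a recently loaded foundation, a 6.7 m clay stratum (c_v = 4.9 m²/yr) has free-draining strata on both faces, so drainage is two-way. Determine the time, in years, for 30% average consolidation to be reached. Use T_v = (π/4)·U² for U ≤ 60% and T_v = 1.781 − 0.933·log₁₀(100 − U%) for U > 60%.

t ≈ 0.162 years

Drainage path length: H_d = H/2 = 3.35 m (double drainage).
U ≤ 60%: T_v = (π/4)·U² = (π/4)×0.3² = 0.070686.
t = T_v·H_d²/c_v = 0.070686×3.35²/4.9 = 0.1619 years.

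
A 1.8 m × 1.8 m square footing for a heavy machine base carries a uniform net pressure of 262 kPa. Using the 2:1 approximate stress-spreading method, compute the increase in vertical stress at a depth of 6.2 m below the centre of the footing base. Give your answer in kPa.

Δσ_z ≈ 13.3 kPa

By the 2:1 method the load spreads at 1 horizontal : 2 vertical, so at depth z the loaded area has grown by z in each plan dimension:
Δσ = qBL/((B+z)(L+z)) = 262×1.8×1.8/((1.8+6.2)(1.8+6.2)) = 13.264 kPa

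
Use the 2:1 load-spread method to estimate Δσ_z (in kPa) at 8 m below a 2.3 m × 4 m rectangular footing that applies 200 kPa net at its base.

Δσ_z ≈ 14.9 kPa

By the 2:1 method the load spreads at 1 horizontal : 2 vertical, so at depth z the loaded area has grown by z in each plan dimension:
Δσ = qBL/((B+z)(L+z)) = 200×2.3×4/((2.3+8)(4+8)) = 14.887 kPa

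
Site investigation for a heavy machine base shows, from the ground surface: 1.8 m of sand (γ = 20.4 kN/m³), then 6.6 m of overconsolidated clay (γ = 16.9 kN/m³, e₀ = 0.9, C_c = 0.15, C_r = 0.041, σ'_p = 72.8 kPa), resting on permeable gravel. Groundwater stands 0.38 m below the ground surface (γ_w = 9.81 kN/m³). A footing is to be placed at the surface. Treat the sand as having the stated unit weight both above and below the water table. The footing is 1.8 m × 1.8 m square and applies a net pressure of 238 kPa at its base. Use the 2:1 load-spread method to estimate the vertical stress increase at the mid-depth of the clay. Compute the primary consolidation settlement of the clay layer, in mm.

S_c ≈ 18.6 mm

Mid-depth of clay below the ground surface: z = 1.8 + 6.6/2 = 5.1 m.
Total vertical stress at mid-clay: σ_v = 20.4×1.8 + 16.9×3.3 = 92.49 kPa.
Pore pressure: u = 9.81×(5.1 − 0.38) = 46.303 kPa.
Initial effective stress: σ'_0 = σ_v − u = 92.49 − 46.303 = 46.187 kPa.
Stress increase at mid-clay by the 2:1 spreading method:
Δσ = qBL/((B+z)(L+z)) = 238×1.8×1.8/((1.8+5.1)(1.8+5.1)) = 16.197 kPa
Final effective stress: σ'_f = 46.187 + 16.197 = 62.384 kPa.
σ'_f = 62.384 ≤ σ'_p = 72.8 kPa, so the clay remains overconsolidated and only the recompression index applies:
S_c = C_r·H/(1+e₀)·log₁₀(σ'_f/σ'_0) = 0.041×6.6/1.9×log₁₀(62.384/46.187)
    = 0.14242 × 0.13055 = 0.01859 m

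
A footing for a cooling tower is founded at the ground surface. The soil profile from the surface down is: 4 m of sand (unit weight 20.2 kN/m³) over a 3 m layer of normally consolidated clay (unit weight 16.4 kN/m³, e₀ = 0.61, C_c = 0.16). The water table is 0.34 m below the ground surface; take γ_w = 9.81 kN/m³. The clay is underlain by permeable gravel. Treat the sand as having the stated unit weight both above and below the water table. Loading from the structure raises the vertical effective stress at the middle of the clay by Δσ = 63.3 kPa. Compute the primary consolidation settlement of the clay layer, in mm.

Mid-depth of clay below the ground surface: z = 4 + 3/2 = 5.5 m.
Total vertical stress at mid-clay: σ_v = 20.2×4 + 16.4×1.5 = 105.4 kPa.
Pore pressure: u = 9.81×(5.5 − 0.34) = 50.62 kPa.
Initial effective stress: σ'_0 = σ_v − u = 105.4 − 50.62 = 54.78 kPa.
Final effective stress: σ'_f = σ'_0 + Δσ = 54.78 + 63.3 = 118.08 kPa.
Normally consolidated clay, so the full stress increment lies on the virgin compression line:
S_c = C_c·H/(1+e₀)·log₁₀(σ'_f/σ'_0) = 0.16×3/(1+0.61)×log₁₀(118.08/54.78)
    = 0.29814 × 0.33355 = 0.09944 m

S_c ≈ 99.4 mm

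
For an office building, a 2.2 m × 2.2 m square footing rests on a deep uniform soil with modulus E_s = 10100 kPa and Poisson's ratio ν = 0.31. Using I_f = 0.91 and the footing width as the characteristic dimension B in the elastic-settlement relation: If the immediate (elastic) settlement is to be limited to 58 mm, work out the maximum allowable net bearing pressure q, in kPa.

S_e = q·B·(1−ν²)/E_s · I_f  ⇒  q = S_e·E_s / (B·(1−ν²)·I_f).
q = 0.058 × 10100 / (2.2 × 0.9039 × 0.91) = 323.7 kPa

q ≈ 324 kPa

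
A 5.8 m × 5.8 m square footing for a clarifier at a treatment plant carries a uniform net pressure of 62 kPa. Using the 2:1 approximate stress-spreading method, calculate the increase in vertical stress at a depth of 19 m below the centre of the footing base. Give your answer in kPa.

Δσ_z ≈ 3.39 kPa

By the 2:1 method the load spreads at 1 horizontal : 2 vertical, so at depth z the loaded area has grown by z in each plan dimension:
Δσ = qBL/((B+z)(L+z)) = 62×5.8×5.8/((5.8+19)(5.8+19)) = 3.3911 kPa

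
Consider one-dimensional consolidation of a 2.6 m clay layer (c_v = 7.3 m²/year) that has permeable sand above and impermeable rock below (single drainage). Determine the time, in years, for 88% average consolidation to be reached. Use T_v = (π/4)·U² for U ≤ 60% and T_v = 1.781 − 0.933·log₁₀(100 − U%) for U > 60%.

t ≈ 0.717 years

Drainage path length: H_d = H = 2.6 m (single drainage).
U > 60%: T_v = 1.781 − 0.933·log₁₀(100 − 88) = 0.77412.
t = T_v·H_d²/c_v = 0.77412×2.6²/7.3 = 0.7169 years.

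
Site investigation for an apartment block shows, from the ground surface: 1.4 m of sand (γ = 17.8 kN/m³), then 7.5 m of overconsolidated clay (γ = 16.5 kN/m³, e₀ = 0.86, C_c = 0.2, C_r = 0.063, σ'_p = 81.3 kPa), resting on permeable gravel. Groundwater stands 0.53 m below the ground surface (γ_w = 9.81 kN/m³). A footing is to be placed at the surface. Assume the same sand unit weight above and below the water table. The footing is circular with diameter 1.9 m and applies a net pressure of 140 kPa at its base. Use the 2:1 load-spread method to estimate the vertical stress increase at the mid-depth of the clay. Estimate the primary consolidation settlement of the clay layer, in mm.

Mid-depth of clay below the ground surface: z = 1.4 + 7.5/2 = 5.15 m.
Total vertical stress at mid-clay: σ_v = 17.8×1.4 + 16.5×3.75 = 86.795 kPa.
Pore pressure: u = 9.81×(5.15 − 0.53) = 45.322 kPa.
Initial effective stress: σ'_0 = σ_v − u = 86.795 − 45.322 = 41.473 kPa.
Stress increase at mid-clay by the 2:1 spreading method:
Δσ ≈ qD²/(D+z)² = 140×1.9²/(1.9+5.15)² = 10.169 kPa
Final effective stress: σ'_f = 41.473 + 10.169 = 51.642 kPa.
σ'_f = 51.642 ≤ σ'_p = 81.3 kPa, so the clay remains overconsolidated and only the recompression index applies:
S_c = C_r·H/(1+e₀)·log₁₀(σ'_f/σ'_0) = 0.063×7.5/1.86×log₁₀(51.642/41.473)
    = 0.25403 × 0.095238 = 0.02419 m

S_c ≈ 24.2 mm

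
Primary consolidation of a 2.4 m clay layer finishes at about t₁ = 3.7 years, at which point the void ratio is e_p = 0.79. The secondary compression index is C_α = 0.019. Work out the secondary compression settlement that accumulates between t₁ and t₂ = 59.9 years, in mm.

Secondary compression: S_s = C_α·H/(1+e_p)·log₁₀(t₂/t₁)
S_s = 0.019×2.4/(1+0.79)×log₁₀(59.9/3.7)
    = 0.02547 × 1.209 = 0.0308 m

S_s ≈ 30.8 mm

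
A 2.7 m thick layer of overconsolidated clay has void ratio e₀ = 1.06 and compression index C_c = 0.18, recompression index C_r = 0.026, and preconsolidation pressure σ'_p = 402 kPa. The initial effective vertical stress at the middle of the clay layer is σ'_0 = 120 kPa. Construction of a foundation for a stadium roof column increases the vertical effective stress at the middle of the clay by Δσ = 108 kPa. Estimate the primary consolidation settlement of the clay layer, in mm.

Final effective stress: σ'_f = 120 + 108 = 228 kPa.
σ'_f = 228 ≤ σ'_p = 402 kPa, so the clay remains overconsolidated and only the recompression index applies:
S_c = C_r·H/(1+e₀)·log₁₀(σ'_f/σ'_0) = 0.026×2.7/2.06×log₁₀(228/120)
    = 0.034078 × 0.27875 = 0.009499 m

S_c ≈ 9.5 mm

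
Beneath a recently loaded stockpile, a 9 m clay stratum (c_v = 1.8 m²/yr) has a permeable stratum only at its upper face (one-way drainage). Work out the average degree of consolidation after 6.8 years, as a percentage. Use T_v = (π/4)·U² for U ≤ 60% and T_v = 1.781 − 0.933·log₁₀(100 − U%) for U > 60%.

Drainage path length: H_d = H = 9 m (single drainage).
T_v = c_v·t/H_d² = 1.8×6.8/9² = 0.15111.
T_v = 0.15111 corresponds to the U ≤ 60% branch:
U = √(4T_v/π) = 0.4386

U ≈ 43.9 %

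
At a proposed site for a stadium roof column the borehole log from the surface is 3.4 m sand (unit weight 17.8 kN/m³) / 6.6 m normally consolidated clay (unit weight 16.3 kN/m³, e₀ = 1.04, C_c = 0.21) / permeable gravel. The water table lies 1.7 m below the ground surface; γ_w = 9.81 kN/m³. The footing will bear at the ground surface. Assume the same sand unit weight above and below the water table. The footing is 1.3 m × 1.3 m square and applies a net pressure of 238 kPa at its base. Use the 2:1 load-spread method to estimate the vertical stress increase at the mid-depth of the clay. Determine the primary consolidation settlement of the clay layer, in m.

Mid-depth of clay below the ground surface: z = 3.4 + 6.6/2 = 6.7 m.
Total vertical stress at mid-clay: σ_v = 17.8×3.4 + 16.3×3.3 = 114.31 kPa.
Pore pressure: u = 9.81×(6.7 − 1.7) = 49.05 kPa.
Initial effective stress: σ'_0 = σ_v − u = 114.31 − 49.05 = 65.26 kPa.
Stress increase at mid-clay by the 2:1 spreading method:
Δσ = qBL/((B+z)(L+z)) = 238×1.3×1.3/((1.3+6.7)(1.3+6.7)) = 6.2847 kPa
Final effective stress: σ'_f = σ'_0 + Δσ = 65.26 + 6.2847 = 71.545 kPa.
Normally consolidated clay, so the full stress increment lies on the virgin compression line:
S_c = C_c·H/(1+e₀)·log₁₀(σ'_f/σ'_0) = 0.21×6.6/(1+1.04)×log₁₀(71.545/65.26)
    = 0.67941 × 0.039932 = 0.02713 m

S_c ≈ 0.0271 m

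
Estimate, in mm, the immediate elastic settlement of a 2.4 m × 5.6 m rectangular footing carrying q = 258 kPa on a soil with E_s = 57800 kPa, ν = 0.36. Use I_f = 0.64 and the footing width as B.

S_e ≈ 5.97 mm

Immediate (elastic) settlement: S_e = q·B·(1−ν²)/E_s · I_f.
S_e = 258 × 2.4 × (1 − 0.36²) / 57800 × 0.64
    = 258 × 2.4 × 0.8704 / 57800 × 0.64
    = 0.005968 m = 5.968 mm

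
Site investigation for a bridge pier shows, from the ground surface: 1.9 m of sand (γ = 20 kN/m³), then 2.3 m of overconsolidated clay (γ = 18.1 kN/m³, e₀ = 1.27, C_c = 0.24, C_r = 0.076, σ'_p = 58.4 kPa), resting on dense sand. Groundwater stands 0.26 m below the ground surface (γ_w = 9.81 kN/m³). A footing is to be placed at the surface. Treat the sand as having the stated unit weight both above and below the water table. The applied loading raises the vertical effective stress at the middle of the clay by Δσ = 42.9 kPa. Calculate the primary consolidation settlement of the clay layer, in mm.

Mid-depth of clay below the ground surface: z = 1.9 + 2.3/2 = 3.05 m.
Total vertical stress at mid-clay: σ_v = 20×1.9 + 18.1×1.15 = 58.815 kPa.
Pore pressure: u = 9.81×(3.05 − 0.26) = 27.37 kPa.
Initial effective stress: σ'_0 = σ_v − u = 58.815 − 27.37 = 31.445 kPa.
Final effective stress: σ'_f = 31.445 + 42.9 = 74.345 kPa.
σ'_f = 74.345 > σ'_p = 58.4 kPa, so the stress path crosses the preconsolidation pressure — recompression up to σ'_p, then virgin compression beyond:
S_c = H/(1+e₀)·[C_r·log₁₀(σ'_p/σ'_0) + C_c·log₁₀(σ'_f/σ'_p)]
    = 2.3/2.27 × [0.076×log₁₀(58.4/31.445) + 0.24×log₁₀(74.345/58.4)]
    = 1.0132 × [0.020433 + 0.025161] = 0.0462 m

S_c ≈ 46.2 mm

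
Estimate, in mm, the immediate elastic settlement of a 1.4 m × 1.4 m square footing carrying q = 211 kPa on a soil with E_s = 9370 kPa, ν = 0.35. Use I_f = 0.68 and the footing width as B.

Immediate (elastic) settlement: S_e = q·B·(1−ν²)/E_s · I_f.
S_e = 211 × 1.4 × (1 − 0.35²) / 9370 × 0.68
    = 211 × 1.4 × 0.8775 / 9370 × 0.68
    = 0.01881 m = 18.81 mm

S_e ≈ 18.8 mm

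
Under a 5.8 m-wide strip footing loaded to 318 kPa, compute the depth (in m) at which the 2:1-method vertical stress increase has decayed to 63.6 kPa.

z ≈ 23.2 m

2:1 spreading — at depth z the loaded area has grown by z in each plan dimension:
qB/(B+z) = Δσ_z ⇒ z = qB/Δσ_z − B = 318×5.8/63.6 − 5.8 = 23.2 m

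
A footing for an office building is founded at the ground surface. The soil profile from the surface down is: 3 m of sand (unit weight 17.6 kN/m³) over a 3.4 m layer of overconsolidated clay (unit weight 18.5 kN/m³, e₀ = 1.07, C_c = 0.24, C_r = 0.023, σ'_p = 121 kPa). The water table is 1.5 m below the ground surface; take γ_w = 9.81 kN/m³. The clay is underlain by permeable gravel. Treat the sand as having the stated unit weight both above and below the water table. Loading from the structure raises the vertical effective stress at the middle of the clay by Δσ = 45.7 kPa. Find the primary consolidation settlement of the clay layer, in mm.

Mid-depth of clay below the ground surface: z = 3 + 3.4/2 = 4.7 m.
Total vertical stress at mid-clay: σ_v = 17.6×3 + 18.5×1.7 = 84.25 kPa.
Pore pressure: u = 9.81×(4.7 − 1.5) = 31.392 kPa.
Initial effective stress: σ'_0 = σ_v − u = 84.25 − 31.392 = 52.858 kPa.
Final effective stress: σ'_f = 52.858 + 45.7 = 98.558 kPa.
σ'_f = 98.558 ≤ σ'_p = 121 kPa, so the clay remains overconsolidated and only the recompression index applies:
S_c = C_r·H/(1+e₀)·log₁₀(σ'_f/σ'_0) = 0.023×3.4/2.07×log₁₀(98.558/52.858)
    = 0.037777 × 0.27058 = 0.01022 m

S_c ≈ 10.2 mm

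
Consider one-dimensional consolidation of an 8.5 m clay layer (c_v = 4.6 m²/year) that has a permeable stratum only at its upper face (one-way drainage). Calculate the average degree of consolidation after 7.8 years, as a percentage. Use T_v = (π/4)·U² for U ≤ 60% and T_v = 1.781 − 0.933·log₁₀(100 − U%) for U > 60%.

U ≈ 76.2 %

Drainage path length: H_d = H = 8.5 m (single drainage).
T_v = c_v·t/H_d² = 4.6×7.8/8.5² = 0.49661.
T_v = 0.49661 corresponds to the U > 60% branch:
U = 1 − 10^((1.781 − T_v)/0.933)/100 = 0.762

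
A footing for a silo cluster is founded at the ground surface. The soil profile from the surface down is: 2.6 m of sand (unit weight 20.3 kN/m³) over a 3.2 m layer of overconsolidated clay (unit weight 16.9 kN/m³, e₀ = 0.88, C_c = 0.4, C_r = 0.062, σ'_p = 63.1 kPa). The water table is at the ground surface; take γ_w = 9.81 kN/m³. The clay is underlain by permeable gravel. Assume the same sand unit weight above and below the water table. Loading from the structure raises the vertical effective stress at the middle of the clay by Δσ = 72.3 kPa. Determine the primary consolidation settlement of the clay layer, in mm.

S_c ≈ 189 mm

Mid-depth of clay below the ground surface: z = 2.6 + 3.2/2 = 4.2 m.
Total vertical stress at mid-clay: σ_v = 20.3×2.6 + 16.9×1.6 = 79.82 kPa.
Pore pressure: u = 9.81×(4.2 − 0) = 41.202 kPa.
Initial effective stress: σ'_0 = σ_v − u = 79.82 − 41.202 = 38.618 kPa.
Final effective stress: σ'_f = 38.618 + 72.3 = 110.92 kPa.
σ'_f = 110.92 > σ'_p = 63.1 kPa, so the stress path crosses the preconsolidation pressure — recompression up to σ'_p, then virgin compression beyond:
S_c = H/(1+e₀)·[C_r·log₁₀(σ'_p/σ'_0) + C_c·log₁₀(σ'_f/σ'_p)]
    = 3.2/1.88 × [0.062×log₁₀(63.1/38.618) + 0.4×log₁₀(110.92/63.1)]
    = 1.7021 × [0.013221 + 0.097992] = 0.1893 m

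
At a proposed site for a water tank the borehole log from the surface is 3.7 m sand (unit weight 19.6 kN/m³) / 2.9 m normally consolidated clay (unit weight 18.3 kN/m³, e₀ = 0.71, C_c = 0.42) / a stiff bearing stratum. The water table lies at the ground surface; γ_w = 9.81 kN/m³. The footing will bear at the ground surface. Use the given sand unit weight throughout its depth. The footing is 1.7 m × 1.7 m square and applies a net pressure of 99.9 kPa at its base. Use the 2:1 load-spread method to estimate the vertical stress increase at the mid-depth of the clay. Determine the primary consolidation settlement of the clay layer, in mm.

Mid-depth of clay below the ground surface: z = 3.7 + 2.9/2 = 5.15 m.
Total vertical stress at mid-clay: σ_v = 19.6×3.7 + 18.3×1.45 = 99.055 kPa.
Pore pressure: u = 9.81×(5.15 − 0) = 50.522 kPa.
Initial effective stress: σ'_0 = σ_v − u = 99.055 − 50.522 = 48.533 kPa.
Stress increase at mid-clay by the 2:1 spreading method:
Δσ = qBL/((B+z)(L+z)) = 99.9×1.7×1.7/((1.7+5.15)(1.7+5.15)) = 6.1529 kPa
Final effective stress: σ'_f = σ'_0 + Δσ = 48.533 + 6.1529 = 54.686 kPa.
Normally consolidated clay, so the full stress increment lies on the virgin compression line:
S_c = C_c·H/(1+e₀)·log₁₀(σ'_f/σ'_0) = 0.42×2.9/(1+0.71)×log₁₀(54.686/48.533)
    = 0.71228 × 0.051839 = 0.03692 m

S_c ≈ 36.9 mm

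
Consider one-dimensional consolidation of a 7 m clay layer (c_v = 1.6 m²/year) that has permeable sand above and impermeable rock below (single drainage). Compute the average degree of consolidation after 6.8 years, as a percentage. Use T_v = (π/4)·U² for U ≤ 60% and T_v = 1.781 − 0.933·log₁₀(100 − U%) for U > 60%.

Drainage path length: H_d = H = 7 m (single drainage).
T_v = c_v·t/H_d² = 1.6×6.8/7² = 0.22204.
T_v = 0.22204 corresponds to the U ≤ 60% branch:
U = √(4T_v/π) = 0.5317

U ≈ 53.2 %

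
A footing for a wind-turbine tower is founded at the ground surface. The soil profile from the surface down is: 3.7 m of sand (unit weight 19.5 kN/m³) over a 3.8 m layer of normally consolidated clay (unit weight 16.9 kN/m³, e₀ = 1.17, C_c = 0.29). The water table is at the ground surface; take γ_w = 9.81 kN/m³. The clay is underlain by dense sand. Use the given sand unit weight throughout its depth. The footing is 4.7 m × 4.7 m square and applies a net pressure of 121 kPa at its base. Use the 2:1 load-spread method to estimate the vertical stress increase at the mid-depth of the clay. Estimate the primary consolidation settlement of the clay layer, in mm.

S_c ≈ 91 mm

Mid-depth of clay below the ground surface: z = 3.7 + 3.8/2 = 5.6 m.
Total vertical stress at mid-clay: σ_v = 19.5×3.7 + 16.9×1.9 = 104.26 kPa.
Pore pressure: u = 9.81×(5.6 − 0) = 54.936 kPa.
Initial effective stress: σ'_0 = σ_v − u = 104.26 − 54.936 = 49.324 kPa.
Stress increase at mid-clay by the 2:1 spreading method:
Δσ = qBL/((B+z)(L+z)) = 121×4.7×4.7/((4.7+5.6)(4.7+5.6)) = 25.195 kPa
Final effective stress: σ'_f = σ'_0 + Δσ = 49.324 + 25.195 = 74.519 kPa.
Normally consolidated clay, so the full stress increment lies on the virgin compression line:
S_c = C_c·H/(1+e₀)·log₁₀(σ'_f/σ'_0) = 0.29×3.8/(1+1.17)×log₁₀(74.519/49.324)
    = 0.50783 × 0.17921 = 0.09101 m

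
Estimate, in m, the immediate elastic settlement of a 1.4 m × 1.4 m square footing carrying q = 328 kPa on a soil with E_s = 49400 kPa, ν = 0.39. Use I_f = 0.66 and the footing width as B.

Immediate (elastic) settlement: S_e = q·B·(1−ν²)/E_s · I_f.
S_e = 328 × 1.4 × (1 − 0.39²) / 49400 × 0.66
    = 328 × 1.4 × 0.8479 / 49400 × 0.66
    = 0.005202 m

S_e ≈ 0.0052 m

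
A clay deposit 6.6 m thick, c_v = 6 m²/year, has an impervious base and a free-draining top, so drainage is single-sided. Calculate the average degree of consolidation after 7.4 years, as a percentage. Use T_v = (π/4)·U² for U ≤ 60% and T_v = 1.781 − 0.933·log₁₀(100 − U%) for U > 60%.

Drainage path length: H_d = H = 6.6 m (single drainage).
T_v = c_v·t/H_d² = 6×7.4/6.6² = 1.0193.
T_v = 1.0193 corresponds to the U > 60% branch:
U = 1 − 10^((1.781 − T_v)/0.933)/100 = 0.9345

U ≈ 93.4 %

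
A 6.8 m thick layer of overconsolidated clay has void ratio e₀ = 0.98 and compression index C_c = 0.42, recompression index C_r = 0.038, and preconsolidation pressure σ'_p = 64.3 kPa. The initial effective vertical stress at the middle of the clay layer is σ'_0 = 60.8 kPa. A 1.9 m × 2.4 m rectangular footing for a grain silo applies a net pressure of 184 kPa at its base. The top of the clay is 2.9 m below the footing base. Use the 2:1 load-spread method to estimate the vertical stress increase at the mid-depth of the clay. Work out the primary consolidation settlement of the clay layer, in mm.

S_c ≈ 78.9 mm

Mid-depth of clay below the footing base: z = 2.9 + 6.8/2 = 6.3 m.
Stress increase at mid-clay by the 2:1 spreading method:
Δσ = qBL/((B+z)(L+z)) = 184×1.9×2.4/((1.9+6.3)(2.4+6.3)) = 11.761 kPa
Final effective stress: σ'_f = 60.8 + 11.761 = 72.561 kPa.
σ'_f = 72.561 > σ'_p = 64.3 kPa, so the stress path crosses the preconsolidation pressure — recompression up to σ'_p, then virgin compression beyond:
S_c = H/(1+e₀)·[C_r·log₁₀(σ'_p/σ'_0) + C_c·log₁₀(σ'_f/σ'_p)]
    = 6.8/1.98 × [0.038×log₁₀(64.3/60.8) + 0.42×log₁₀(72.561/64.3)]
    = 3.4343 × [0.00092368 + 0.022047] = 0.07889 m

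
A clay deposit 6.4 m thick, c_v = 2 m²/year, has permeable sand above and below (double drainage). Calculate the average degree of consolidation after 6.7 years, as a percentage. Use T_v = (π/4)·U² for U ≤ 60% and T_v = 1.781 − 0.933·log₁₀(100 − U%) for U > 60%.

U ≈ 96.8 %

Drainage path length: H_d = H/2 = 3.2 m (double drainage).
T_v = c_v·t/H_d² = 2×6.7/3.2² = 1.3086.
T_v = 1.3086 corresponds to the U > 60% branch:
U = 1 − 10^((1.781 − T_v)/0.933)/100 = 0.9679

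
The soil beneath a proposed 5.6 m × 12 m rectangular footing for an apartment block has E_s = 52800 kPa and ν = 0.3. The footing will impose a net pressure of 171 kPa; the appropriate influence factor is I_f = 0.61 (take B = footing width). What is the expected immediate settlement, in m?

S_e ≈ 0.0101 m

Immediate (elastic) settlement: S_e = q·B·(1−ν²)/E_s · I_f.
S_e = 171 × 5.6 × (1 − 0.3²) / 52800 × 0.61
    = 171 × 5.6 × 0.91 / 52800 × 0.61
    = 0.01007 m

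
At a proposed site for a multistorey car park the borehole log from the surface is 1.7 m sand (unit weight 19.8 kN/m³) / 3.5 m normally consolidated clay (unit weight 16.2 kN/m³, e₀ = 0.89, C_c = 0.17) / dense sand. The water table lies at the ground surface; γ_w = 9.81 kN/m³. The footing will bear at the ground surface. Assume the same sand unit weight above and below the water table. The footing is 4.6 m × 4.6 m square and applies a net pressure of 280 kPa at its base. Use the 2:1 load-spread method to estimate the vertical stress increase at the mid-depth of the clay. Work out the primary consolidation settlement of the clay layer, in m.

S_c ≈ 0.198 m

Mid-depth of clay below the ground surface: z = 1.7 + 3.5/2 = 3.45 m.
Total vertical stress at mid-clay: σ_v = 19.8×1.7 + 16.2×1.75 = 62.01 kPa.
Pore pressure: u = 9.81×(3.45 − 0) = 33.845 kPa.
Initial effective stress: σ'_0 = σ_v − u = 62.01 − 33.845 = 28.165 kPa.
Stress increase at mid-clay by the 2:1 spreading method:
Δσ = qBL/((B+z)(L+z)) = 280×4.6×4.6/((4.6+3.45)(4.6+3.45)) = 91.429 kPa
Final effective stress: σ'_f = σ'_0 + Δσ = 28.165 + 91.429 = 119.59 kPa.
Normally consolidated clay, so the full stress increment lies on the virgin compression line:
S_c = C_c·H/(1+e₀)·log₁₀(σ'_f/σ'_0) = 0.17×3.5/(1+0.89)×log₁₀(119.59/28.165)
    = 0.31481 × 0.62799 = 0.1977 m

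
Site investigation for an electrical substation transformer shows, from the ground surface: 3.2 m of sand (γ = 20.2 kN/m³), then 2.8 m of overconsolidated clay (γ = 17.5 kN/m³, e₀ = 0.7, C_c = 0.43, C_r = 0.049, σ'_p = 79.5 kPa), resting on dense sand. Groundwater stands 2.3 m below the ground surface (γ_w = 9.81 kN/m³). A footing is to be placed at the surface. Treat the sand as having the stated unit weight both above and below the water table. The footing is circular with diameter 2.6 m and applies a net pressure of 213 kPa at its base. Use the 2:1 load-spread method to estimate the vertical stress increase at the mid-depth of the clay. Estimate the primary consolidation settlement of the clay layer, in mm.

S_c ≈ 58.9 mm

Mid-depth of clay below the ground surface: z = 3.2 + 2.8/2 = 4.6 m.
Total vertical stress at mid-clay: σ_v = 20.2×3.2 + 17.5×1.4 = 89.14 kPa.
Pore pressure: u = 9.81×(4.6 − 2.3) = 22.563 kPa.
Initial effective stress: σ'_0 = σ_v − u = 89.14 − 22.563 = 66.577 kPa.
Stress increase at mid-clay by the 2:1 spreading method:
Δσ ≈ qD²/(D+z)² = 213×2.6²/(2.6+4.6)² = 27.775 kPa
Final effective stress: σ'_f = 66.577 + 27.775 = 94.352 kPa.
σ'_f = 94.352 > σ'_p = 79.5 kPa, so the stress path crosses the preconsolidation pressure — recompression up to σ'_p, then virgin compression beyond:
S_c = H/(1+e₀)·[C_r·log₁₀(σ'_p/σ'_0) + C_c·log₁₀(σ'_f/σ'_p)]
    = 2.8/1.7 × [0.049×log₁₀(79.5/66.577) + 0.43×log₁₀(94.352/79.5)]
    = 1.6471 × [0.0037751 + 0.031985] = 0.0589 m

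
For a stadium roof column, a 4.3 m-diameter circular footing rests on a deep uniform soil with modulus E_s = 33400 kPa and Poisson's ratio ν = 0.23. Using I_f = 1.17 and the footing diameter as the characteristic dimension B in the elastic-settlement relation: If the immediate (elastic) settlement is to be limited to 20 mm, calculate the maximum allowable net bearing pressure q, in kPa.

q ≈ 140 kPa

S_e = q·B·(1−ν²)/E_s · I_f  ⇒  q = S_e·E_s / (B·(1−ν²)·I_f).
q = 0.02 × 33400 / (4.3 × 0.9471 × 1.17) = 140.2 kPa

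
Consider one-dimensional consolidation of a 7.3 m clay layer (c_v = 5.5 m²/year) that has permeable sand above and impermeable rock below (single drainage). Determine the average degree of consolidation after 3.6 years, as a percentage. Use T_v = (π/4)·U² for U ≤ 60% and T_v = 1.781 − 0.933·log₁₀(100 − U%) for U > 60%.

Drainage path length: H_d = H = 7.3 m (single drainage).
T_v = c_v·t/H_d² = 5.5×3.6/7.3² = 0.37155.
T_v = 0.37155 corresponds to the U > 60% branch:
U = 1 − 10^((1.781 − T_v)/0.933)/100 = 0.6759

U ≈ 67.6 %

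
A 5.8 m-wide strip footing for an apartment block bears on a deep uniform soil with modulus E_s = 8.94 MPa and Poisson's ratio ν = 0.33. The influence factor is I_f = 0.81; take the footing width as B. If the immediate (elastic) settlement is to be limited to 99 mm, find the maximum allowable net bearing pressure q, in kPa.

E_s = 8.94 MPa = 8940 kPa.
S_e = q·B·(1−ν²)/E_s · I_f  ⇒  q = S_e·E_s / (B·(1−ν²)·I_f).
q = 0.099 × 8940 / (5.8 × 0.8911 × 0.81) = 211.4 kPa

q ≈ 211 kPa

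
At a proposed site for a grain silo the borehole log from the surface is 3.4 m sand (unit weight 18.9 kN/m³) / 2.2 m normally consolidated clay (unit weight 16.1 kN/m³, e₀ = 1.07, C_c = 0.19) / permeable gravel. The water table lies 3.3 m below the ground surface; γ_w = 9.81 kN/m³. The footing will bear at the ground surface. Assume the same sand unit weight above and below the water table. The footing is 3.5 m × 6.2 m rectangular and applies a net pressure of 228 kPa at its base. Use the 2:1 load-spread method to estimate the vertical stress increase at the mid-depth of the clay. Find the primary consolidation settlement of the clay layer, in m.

Mid-depth of clay below the ground surface: z = 3.4 + 2.2/2 = 4.5 m.
Total vertical stress at mid-clay: σ_v = 18.9×3.4 + 16.1×1.1 = 81.97 kPa.
Pore pressure: u = 9.81×(4.5 − 3.3) = 11.772 kPa.
Initial effective stress: σ'_0 = σ_v − u = 81.97 − 11.772 = 70.198 kPa.
Stress increase at mid-clay by the 2:1 spreading method:
Δσ = qBL/((B+z)(L+z)) = 228×3.5×6.2/((3.5+4.5)(6.2+4.5)) = 57.799 kPa
Final effective stress: σ'_f = σ'_0 + Δσ = 70.198 + 57.799 = 128 kPa.
Normally consolidated clay, so the full stress increment lies on the virgin compression line:
S_c = C_c·H/(1+e₀)·log₁₀(σ'_f/σ'_0) = 0.19×2.2/(1+1.07)×log₁₀(128/70.198)
    = 0.20193 × 0.26089 = 0.05268 m

S_c ≈ 0.0527 m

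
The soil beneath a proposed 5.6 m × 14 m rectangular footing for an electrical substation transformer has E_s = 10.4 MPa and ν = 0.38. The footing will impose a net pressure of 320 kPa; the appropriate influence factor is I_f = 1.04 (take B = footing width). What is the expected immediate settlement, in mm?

S_e ≈ 153 mm

Immediate (elastic) settlement: S_e = q·B·(1−ν²)/E_s · I_f.
E_s = 10.4 MPa = 10400 kPa.
S_e = 320 × 5.6 × (1 − 0.38²) / 10400 × 1.04
    = 320 × 5.6 × 0.8556 / 10400 × 1.04
    = 0.1533 m = 153.3 mm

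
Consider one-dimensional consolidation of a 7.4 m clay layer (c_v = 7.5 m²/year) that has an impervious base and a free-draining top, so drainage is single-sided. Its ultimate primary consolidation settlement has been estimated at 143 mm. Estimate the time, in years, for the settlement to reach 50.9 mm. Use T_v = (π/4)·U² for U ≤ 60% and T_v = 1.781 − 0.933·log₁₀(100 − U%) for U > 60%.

Drainage path length: H_d = H = 7.4 m (single drainage).
U = S(t)/S_ult = 50.9/143 = 0.3559.
U ≤ 60%: T_v = (π/4)·U² = (π/4)×0.35594² = 0.099507.
t = T_v·H_d²/c_v = 0.099507×7.4²/7.5 = 0.7265 years.

t ≈ 0.727 years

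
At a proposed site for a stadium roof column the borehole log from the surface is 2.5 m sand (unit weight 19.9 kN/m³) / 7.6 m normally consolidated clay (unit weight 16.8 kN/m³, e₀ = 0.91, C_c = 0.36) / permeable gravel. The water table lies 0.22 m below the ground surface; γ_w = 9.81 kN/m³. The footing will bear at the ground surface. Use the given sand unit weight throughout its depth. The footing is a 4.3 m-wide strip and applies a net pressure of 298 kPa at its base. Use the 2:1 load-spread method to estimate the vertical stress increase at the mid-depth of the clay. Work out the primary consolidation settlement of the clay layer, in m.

S_c ≈ 0.732 m

Mid-depth of clay below the ground surface: z = 2.5 + 7.6/2 = 6.3 m.
Total vertical stress at mid-clay: σ_v = 19.9×2.5 + 16.8×3.8 = 113.59 kPa.
Pore pressure: u = 9.81×(6.3 − 0.22) = 59.645 kPa.
Initial effective stress: σ'_0 = σ_v − u = 113.59 − 59.645 = 53.945 kPa.
Stress increase at mid-clay by the 2:1 spreading method:
Δσ = qB/(B+z) = 298×4.3/(4.3+6.3) = 120.89 kPa
Final effective stress: σ'_f = σ'_0 + Δσ = 53.945 + 120.89 = 174.84 kPa.
Normally consolidated clay, so the full stress increment lies on the virgin compression line:
S_c = C_c·H/(1+e₀)·log₁₀(σ'_f/σ'_0) = 0.36×7.6/(1+0.91)×log₁₀(174.84/53.945)
    = 1.4325 × 0.51069 = 0.7316 m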